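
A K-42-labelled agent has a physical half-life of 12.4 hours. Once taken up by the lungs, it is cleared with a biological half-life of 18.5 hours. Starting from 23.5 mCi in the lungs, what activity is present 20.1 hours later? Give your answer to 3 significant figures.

1/t_eff = 1/t_phys + 1/t_biol = 1/12.4 + 1/18.5 = 0.1347 per hour.
t_eff = 12.4 × 18.5 / (12.4 + 18.5) ≈ 7.4239 hours.
Remaining = 23.5 × (1/2)^(20.1/7.4239) = 23.5 × (1/2)^2.7075 ≈ 3.5978 mCi.

3.60 mCi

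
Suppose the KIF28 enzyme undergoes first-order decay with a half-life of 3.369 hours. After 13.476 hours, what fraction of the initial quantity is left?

0.0625

n = 13.476/3.369 ≈ 4 half-lives.
Fraction remaining = (1/2)^4 ≈ 0.0625.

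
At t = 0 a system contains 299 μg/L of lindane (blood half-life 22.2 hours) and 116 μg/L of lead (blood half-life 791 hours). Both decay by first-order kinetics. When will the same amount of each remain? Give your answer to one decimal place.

31.2 hours

Set 299·(1/2)^(t/22.2) = 116·(1/2)^(t/791).
Taking log₂: log₂(299/116) = t·(1/22.2 − 1/791).
log₂(2.5776) = 1.366; 1/22.2 − 1/791 = 0.043781.
t = 1.366 / 0.043781 ≈ 31.201 hours.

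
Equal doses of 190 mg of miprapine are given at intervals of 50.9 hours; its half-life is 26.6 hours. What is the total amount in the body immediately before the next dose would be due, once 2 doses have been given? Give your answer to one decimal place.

63.8 mg

The 2 doses were given 101.8, 50.9 hours ago.
Total = 190·(1/2)^(101.8/26.6) + 190·(1/2)^(50.9/26.6)
      = 13.387 + 50.434 ≈ 63.821 mg.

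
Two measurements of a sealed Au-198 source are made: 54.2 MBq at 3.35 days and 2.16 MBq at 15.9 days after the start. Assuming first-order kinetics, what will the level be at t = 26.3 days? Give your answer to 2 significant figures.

Over Δt = 15.9 − 3.35 = 12.55 days, the level fell by a factor of 54.2/2.16 ≈ 25.093.
n = log₂(25.093) ≈ 4.6492 half-lives, so t½ = 12.55/4.6492 ≈ 2.6994 days.
From t = 15.9 to t = 26.3: 2.16 × (1/2)^((26.3−15.9)/2.6994) ≈ 0.14951 MBq.

0.15 MBq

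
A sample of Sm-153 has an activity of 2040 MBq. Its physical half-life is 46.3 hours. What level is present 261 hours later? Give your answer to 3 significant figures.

Number of half-lives: n = 261/46.3 ≈ 5.6371.
Remaining = 2040 × (1/2)^5.6371 = 2040 × 0.020093 ≈ 40.99 MBq.

41.0 MBq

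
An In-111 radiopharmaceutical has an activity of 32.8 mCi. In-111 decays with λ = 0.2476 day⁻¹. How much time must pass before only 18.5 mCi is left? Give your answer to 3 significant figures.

2.31 days

t½ = ln 2 / λ = 0.69315 / 0.2476 ≈ 2.7995 days.
Fraction remaining = 18.5/32.8 ≈ 0.56402.
n = log₂(32.8/18.5) = ln(1.773)/ln 2 ≈ 0.82617 half-lives.
t = n × t½ = 0.82617 × 2.7995 ≈ 2.3128 days.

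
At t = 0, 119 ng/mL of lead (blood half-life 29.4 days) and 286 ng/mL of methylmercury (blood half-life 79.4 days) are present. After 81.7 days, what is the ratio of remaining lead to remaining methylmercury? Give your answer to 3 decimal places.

lead: 119 × (1/2)^(81.7/29.4) = 119 × (1/2)^2.7789 ≈ 17.338 ng/mL.
methylmercury: 286 × (1/2)^(81.7/79.4) = 286 × (1/2)^1.029 ≈ 140.16 ng/mL.
Ratio ≈ 17.338 / 140.16 ≈ 0.12371.

0.124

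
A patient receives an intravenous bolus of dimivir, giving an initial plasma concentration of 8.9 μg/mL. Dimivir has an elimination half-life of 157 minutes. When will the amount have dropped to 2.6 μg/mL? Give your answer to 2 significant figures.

280 minutes

Fraction remaining = 2.6/8.9 ≈ 0.29213.
n = log₂(8.9/2.6) = ln(3.4231)/ln 2 ≈ 1.7753 half-lives.
t = n × t½ = 1.7753 × 157 ≈ 278.72 minutes.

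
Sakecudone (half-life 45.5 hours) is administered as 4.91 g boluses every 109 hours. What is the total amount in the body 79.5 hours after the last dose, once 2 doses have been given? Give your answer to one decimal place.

1.7 g

The 2 doses were given 188.5, 79.5 hours ago.
Total = 4.91·(1/2)^(188.5/45.5) + 4.91·(1/2)^(79.5/45.5)
      = 0.27794 + 1.4625 ≈ 1.7405 g.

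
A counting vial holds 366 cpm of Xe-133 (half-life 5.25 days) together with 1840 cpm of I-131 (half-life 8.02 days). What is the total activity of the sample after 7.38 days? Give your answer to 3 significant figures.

1110 cpm

Xe-133: 366 × (1/2)^(7.38/5.25) = 366 × (1/2)^1.4057 ≈ 138.14 cpm.
I-131: 1840 × (1/2)^(7.38/8.02) = 1840 × (1/2)^0.9202 ≈ 972.32 cpm.
Total = 138.14 + 972.32 ≈ 1110.5 cpm.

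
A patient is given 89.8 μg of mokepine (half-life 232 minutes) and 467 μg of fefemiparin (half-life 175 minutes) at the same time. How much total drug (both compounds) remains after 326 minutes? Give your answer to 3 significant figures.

162 μg

mokepine: 89.8 × (1/2)^(326/232) = 89.8 × (1/2)^1.4052 ≈ 33.906 μg.
fefemiparin: 467 × (1/2)^(326/175) = 467 × (1/2)^1.8629 ≈ 128.39 μg.
Total = 33.906 + 128.39 ≈ 162.3 μg.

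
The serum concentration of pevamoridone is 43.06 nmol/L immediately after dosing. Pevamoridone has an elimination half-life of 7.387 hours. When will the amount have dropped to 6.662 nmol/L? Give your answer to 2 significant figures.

20 hours

Fraction remaining = 6.662/43.06 ≈ 0.15471.
n = log₂(43.06/6.662) = ln(6.4635)/ln 2 ≈ 2.6923 half-lives.
t = n × t½ = 2.6923 × 7.387 ≈ 19.888 hours.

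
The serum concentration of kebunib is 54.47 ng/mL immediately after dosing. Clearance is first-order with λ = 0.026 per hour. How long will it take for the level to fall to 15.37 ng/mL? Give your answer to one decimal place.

48.7 hours

t½ = ln 2 / λ = 0.69315 / 0.026 ≈ 26.66 hours.
Fraction remaining = 15.37/54.47 ≈ 0.28217.
n = log₂(54.47/15.37) = ln(3.5439)/ln 2 ≈ 1.8253 half-lives.
t = n × t½ = 1.8253 × 26.66 ≈ 48.663 hours.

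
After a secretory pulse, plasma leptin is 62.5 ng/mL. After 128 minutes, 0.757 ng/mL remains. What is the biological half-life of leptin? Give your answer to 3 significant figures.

A/A₀ = 0.757/62.5 ≈ 0.012112.
n = log₂(82.563) ≈ 6.3674 half-lives elapsed in 128 minutes.
t½ = 128/6.3674 ≈ 20.102 minutes.

20.1 minutes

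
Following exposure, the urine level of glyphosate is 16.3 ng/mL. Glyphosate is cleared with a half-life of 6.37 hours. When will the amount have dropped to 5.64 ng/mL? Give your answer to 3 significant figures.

Fraction remaining = 5.64/16.3 ≈ 0.34601.
n = log₂(16.3/5.64) = ln(2.8901)/ln 2 ≈ 1.5311 half-lives.
t = n × t½ = 1.5311 × 6.37 ≈ 9.7531 hours.

9.75 hours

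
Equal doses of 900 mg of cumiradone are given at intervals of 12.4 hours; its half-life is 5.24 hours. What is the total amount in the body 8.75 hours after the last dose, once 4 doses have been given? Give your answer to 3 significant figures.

The 4 doses were given 45.95, 33.55, 21.15, 8.75 hours ago.
Total = 900·(1/2)^(45.95/5.24) + 900·(1/2)^(33.55/5.24) + 900·(1/2)^(21.15/5.24) + 900·(1/2)^(8.75/5.24)
      = 2.0629 + 10.638 + 54.854 + 282.86 ≈ 350.41 mg.

350 mg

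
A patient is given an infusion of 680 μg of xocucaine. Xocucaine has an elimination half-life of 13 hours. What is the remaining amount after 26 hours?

170 μg

Elapsed time is 2 half-lives (26/13).
Each half-life halves the amount: 680 × (1/2)^2 = 680/4 = 170 μg.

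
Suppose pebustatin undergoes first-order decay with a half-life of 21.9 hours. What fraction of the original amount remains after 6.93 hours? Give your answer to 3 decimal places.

0.803

n = 6.93/21.9 ≈ 0.31644 half-lives.
Fraction remaining = (1/2)^0.31644 ≈ 0.80305.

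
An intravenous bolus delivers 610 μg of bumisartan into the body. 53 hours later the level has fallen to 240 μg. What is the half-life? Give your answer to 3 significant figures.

A/A₀ = 240/610 ≈ 0.39344.
n = log₂(2.5417) ≈ 1.3458 half-lives elapsed in 53 hours.
t½ = 53/1.3458 ≈ 39.383 hours.

39.4 hours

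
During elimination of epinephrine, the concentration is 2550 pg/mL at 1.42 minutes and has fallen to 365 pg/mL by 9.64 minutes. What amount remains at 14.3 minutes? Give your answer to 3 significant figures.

121 pg/mL

Over Δt = 9.64 − 1.42 = 8.22 minutes, the level fell by a factor of 2550/365 ≈ 6.9863.
n = log₂(6.9863) ≈ 2.8045 half-lives, so t½ = 8.22/2.8045 ≈ 2.931 minutes.
From t = 9.64 to t = 14.3: 365 × (1/2)^((14.3−9.64)/2.931) ≈ 121.25 pg/mL.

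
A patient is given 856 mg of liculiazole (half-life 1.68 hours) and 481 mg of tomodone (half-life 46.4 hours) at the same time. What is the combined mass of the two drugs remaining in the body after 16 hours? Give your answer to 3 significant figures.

380 mg

liculiazole: 856 × (1/2)^(16/1.68) = 856 × (1/2)^9.5238 ≈ 1.1628 mg.
tomodone: 481 × (1/2)^(16/46.4) = 481 × (1/2)^0.34483 ≈ 378.74 mg.
Total = 1.1628 + 378.74 ≈ 379.9 mg.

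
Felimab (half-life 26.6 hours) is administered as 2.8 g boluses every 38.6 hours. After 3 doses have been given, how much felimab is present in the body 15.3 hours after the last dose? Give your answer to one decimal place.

2.8 g

The 3 doses were given 92.5, 53.9, 15.3 hours ago.
Total = 2.8·(1/2)^(92.5/26.6) + 2.8·(1/2)^(53.9/26.6) + 2.8·(1/2)^(15.3/26.6)
      = 0.25139 + 0.68735 + 1.8794 ≈ 2.8181 g.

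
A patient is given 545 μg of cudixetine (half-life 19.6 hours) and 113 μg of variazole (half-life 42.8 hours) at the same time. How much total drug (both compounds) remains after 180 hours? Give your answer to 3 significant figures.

cudixetine: 545 × (1/2)^(180/19.6) = 545 × (1/2)^9.1837 ≈ 0.93721 μg.
variazole: 113 × (1/2)^(180/42.8) = 113 × (1/2)^4.2056 ≈ 6.1244 μg.
Total = 0.93721 + 6.1244 ≈ 7.0616 μg.

7.06 μg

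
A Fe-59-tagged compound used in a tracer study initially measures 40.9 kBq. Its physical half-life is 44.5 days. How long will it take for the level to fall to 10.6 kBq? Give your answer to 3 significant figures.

86.7 days

Fraction remaining = 10.6/40.9 ≈ 0.25917.
n = log₂(40.9/10.6) = ln(3.8585)/ln 2 ≈ 1.948 half-lives.
t = n × t½ = 1.948 × 44.5 ≈ 86.688 days.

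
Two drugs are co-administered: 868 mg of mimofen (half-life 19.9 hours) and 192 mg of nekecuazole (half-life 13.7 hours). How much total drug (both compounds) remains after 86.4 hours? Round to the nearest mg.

45 mg

mimofen: 868 × (1/2)^(86.4/19.9) = 868 × (1/2)^4.3417 ≈ 42.809 mg.
nekecuazole: 192 × (1/2)^(86.4/13.7) = 192 × (1/2)^6.3066 ≈ 2.4257 mg.
Total = 42.809 + 2.4257 ≈ 45.235 mg.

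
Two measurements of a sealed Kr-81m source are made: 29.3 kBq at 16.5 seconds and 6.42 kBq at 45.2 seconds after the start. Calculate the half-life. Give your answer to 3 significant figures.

Over Δt = 45.2 − 16.5 = 28.7 seconds, the level fell by a factor of 29.3/6.42 ≈ 4.5639.
n = log₂(4.5639) ≈ 2.1903 half-lives, so t½ = 28.7/2.1903 ≈ 13.103 seconds.

13.1 seconds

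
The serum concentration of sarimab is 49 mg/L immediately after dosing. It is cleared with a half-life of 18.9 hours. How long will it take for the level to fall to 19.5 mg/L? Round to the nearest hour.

Fraction remaining = 19.5/49 ≈ 0.39796.
n = log₂(49/19.5) = ln(2.5128)/ln 2 ≈ 1.3293 half-lives.
t = n × t½ = 1.3293 × 18.9 ≈ 25.124 hours.

25 hours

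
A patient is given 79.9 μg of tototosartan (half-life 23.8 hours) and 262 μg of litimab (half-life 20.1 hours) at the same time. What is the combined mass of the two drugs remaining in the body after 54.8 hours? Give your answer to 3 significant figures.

55.8 μg

tototosartan: 79.9 × (1/2)^(54.8/23.8) = 79.9 × (1/2)^2.3025 ≈ 16.196 μg.
litimab: 262 × (1/2)^(54.8/20.1) = 262 × (1/2)^2.7264 ≈ 39.59 μg.
Total = 16.196 + 39.59 ≈ 55.786 μg.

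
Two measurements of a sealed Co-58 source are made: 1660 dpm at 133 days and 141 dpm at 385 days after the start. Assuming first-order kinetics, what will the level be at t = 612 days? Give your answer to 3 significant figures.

15.3 dpm

Over Δt = 385 − 133 = 252 days, the level fell by a factor of 1660/141 ≈ 11.773.
n = log₂(11.773) ≈ 3.5574 half-lives, so t½ = 252/3.5574 ≈ 70.838 days.
From t = 385 to t = 612: 141 × (1/2)^((612−385)/70.838) ≈ 15.296 dpm.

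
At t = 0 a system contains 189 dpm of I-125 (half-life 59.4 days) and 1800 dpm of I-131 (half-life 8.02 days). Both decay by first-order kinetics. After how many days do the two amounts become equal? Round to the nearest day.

Set 189·(1/2)^(t/59.4) = 1800·(1/2)^(t/8.02).
Taking log₂: log₂(189/1800) = t·(1/59.4 − 1/8.02).
log₂(0.105) = -3.2515; 1/59.4 − 1/8.02 = -0.10785.
t = -3.2515 / -0.10785 ≈ 30.148 days.

30 days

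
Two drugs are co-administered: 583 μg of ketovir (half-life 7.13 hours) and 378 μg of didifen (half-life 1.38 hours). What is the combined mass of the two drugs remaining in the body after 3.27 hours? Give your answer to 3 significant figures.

497 μg

ketovir: 583 × (1/2)^(3.27/7.13) = 583 × (1/2)^0.45863 ≈ 424.24 μg.
didifen: 378 × (1/2)^(3.27/1.38) = 378 × (1/2)^2.3696 ≈ 73.144 μg.
Total = 424.24 + 73.144 ≈ 497.38 μg.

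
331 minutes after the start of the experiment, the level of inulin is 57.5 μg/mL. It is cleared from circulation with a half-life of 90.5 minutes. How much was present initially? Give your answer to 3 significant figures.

726 μg/mL

Number of half-lives elapsed: n = 331/90.5 ≈ 3.6575.
A₀ = A × 2^n = 57.5 × 2^3.6575 = 57.5 × 12.618 ≈ 725.56 μg/mL.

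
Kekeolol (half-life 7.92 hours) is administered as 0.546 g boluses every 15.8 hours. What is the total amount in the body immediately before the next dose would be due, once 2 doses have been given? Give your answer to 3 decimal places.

0.171 g

The 2 doses were given 31.6, 15.8 hours ago.
Total = 0.546·(1/2)^(31.6/7.92) + 0.546·(1/2)^(15.8/7.92)
      = 0.034365 + 0.13698 ≈ 0.17134 g.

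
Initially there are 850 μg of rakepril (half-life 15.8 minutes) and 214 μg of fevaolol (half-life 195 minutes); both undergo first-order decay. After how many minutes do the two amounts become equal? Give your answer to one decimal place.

34.2 minutes

Set 850·(1/2)^(t/15.8) = 214·(1/2)^(t/195).
Taking log₂: log₂(850/214) = t·(1/15.8 − 1/195).
log₂(3.972) = 1.9899; 1/15.8 − 1/195 = 0.058163.
t = 1.9899 / 0.058163 ≈ 34.212 minutes.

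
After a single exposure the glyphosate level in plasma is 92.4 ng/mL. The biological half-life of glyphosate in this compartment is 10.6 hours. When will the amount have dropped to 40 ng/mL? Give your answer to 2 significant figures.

13 hours

Fraction remaining = 40/92.4 ≈ 0.4329.
n = log₂(92.4/40) = ln(2.31)/ln 2 ≈ 1.2079 half-lives.
t = n × t½ = 1.2079 × 10.6 ≈ 12.804 hours.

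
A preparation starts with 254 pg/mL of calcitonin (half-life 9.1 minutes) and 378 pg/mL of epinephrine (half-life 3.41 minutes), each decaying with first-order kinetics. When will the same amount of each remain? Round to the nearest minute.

Set 254·(1/2)^(t/9.1) = 378·(1/2)^(t/3.41).
Taking log₂: log₂(254/378) = t·(1/9.1 − 1/3.41).
log₂(0.67196) = -0.57356; 1/9.1 − 1/3.41 = -0.18337.
t = -0.57356 / -0.18337 ≈ 3.128 minutes.

3 minutes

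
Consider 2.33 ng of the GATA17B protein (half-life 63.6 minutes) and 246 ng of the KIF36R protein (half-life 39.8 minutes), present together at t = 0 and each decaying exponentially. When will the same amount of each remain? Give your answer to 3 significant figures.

Set 2.33·(1/2)^(t/63.6) = 246·(1/2)^(t/39.8).
Taking log₂: log₂(2.33/246) = t·(1/63.6 − 1/39.8).
log₂(0.0094715) = -6.7222; 1/63.6 − 1/39.8 = -0.0094024.
t = -6.7222 / -0.0094024 ≈ 714.95 minutes.

715 minutes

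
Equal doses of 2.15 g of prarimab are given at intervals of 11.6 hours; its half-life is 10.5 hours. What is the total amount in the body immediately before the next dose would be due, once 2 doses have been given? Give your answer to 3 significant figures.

The 2 doses were given 23.2, 11.6 hours ago.
Total = 2.15·(1/2)^(23.2/10.5) + 2.15·(1/2)^(11.6/10.5)
      = 0.46484 + 0.99971 ≈ 1.4645 g.

1.46 g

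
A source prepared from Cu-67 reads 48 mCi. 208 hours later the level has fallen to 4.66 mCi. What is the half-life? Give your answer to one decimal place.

A/A₀ = 4.66/48 ≈ 0.097083.
n = log₂(10.3) ≈ 3.3646 half-lives elapsed in 208 hours.
t½ = 208/3.3646 ≈ 61.82 hours.

61.8 hours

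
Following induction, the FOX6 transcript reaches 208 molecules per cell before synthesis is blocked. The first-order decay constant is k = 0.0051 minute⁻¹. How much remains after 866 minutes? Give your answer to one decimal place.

2.5 molecules per cell

t½ = ln 2 / k = 0.69315 / 0.0051 ≈ 135.91 minutes.
Number of half-lives: n = 866/135.91 ≈ 6.3718.
Remaining = 208 × (1/2)^6.3718 = 208 × 0.012075 ≈ 2.5116 molecules per cell.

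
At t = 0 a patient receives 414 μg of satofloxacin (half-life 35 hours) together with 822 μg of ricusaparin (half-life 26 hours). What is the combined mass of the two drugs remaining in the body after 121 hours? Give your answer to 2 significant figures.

70 μg

satofloxacin: 414 × (1/2)^(121/35) = 414 × (1/2)^3.4571 ≈ 37.696 μg.
ricusaparin: 822 × (1/2)^(121/26) = 822 × (1/2)^4.6538 ≈ 32.653 μg.
Total = 37.696 + 32.653 ≈ 70.349 μg.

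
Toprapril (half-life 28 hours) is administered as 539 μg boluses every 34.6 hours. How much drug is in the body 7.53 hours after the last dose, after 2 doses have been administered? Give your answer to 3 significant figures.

637 μg

The 2 doses were given 42.13, 7.53 hours ago.
Total = 539·(1/2)^(42.13/28) + 539·(1/2)^(7.53/28)
      = 189.95 + 447.34 ≈ 637.29 μg.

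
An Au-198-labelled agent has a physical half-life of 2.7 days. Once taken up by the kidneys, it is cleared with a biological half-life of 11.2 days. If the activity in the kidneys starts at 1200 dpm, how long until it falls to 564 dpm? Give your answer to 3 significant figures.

2.37 days

1/t_eff = 1/t_phys + 1/t_biol = 1/2.7 + 1/11.2 = 0.45966 per day.
t_eff = 2.7 × 11.2 / (2.7 + 11.2) ≈ 2.1755 days.
n = log₂(1200/564) ≈ 1.0893; t = 1.0893 × 2.1755 ≈ 2.3697 days.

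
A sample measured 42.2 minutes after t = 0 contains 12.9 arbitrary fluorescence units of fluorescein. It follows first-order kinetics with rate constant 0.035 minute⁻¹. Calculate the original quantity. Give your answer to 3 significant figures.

t½ = ln 2 / λ = 0.69315 / 0.035 ≈ 19.804 minutes.
Number of half-lives elapsed: n = 42.2/19.804 ≈ 2.1309.
A₀ = A × 2^n = 12.9 × 2^2.1309 = 12.9 × 4.3798 ≈ 56.499 arbitrary fluorescence units.

56.5 arbitrary fluorescence units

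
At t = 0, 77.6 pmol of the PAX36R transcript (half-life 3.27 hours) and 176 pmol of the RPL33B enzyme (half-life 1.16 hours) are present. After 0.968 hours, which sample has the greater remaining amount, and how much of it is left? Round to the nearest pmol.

RPL33B enzyme, 99 pmol

PAX36R transcript: 77.6 × (1/2)^0.29602 ≈ 63.205 pmol.
RPL33B enzyme: 176 × (1/2)^0.83448 ≈ 98.698 pmol.
RPL33B enzyme has more remaining, at ≈ 98.698 pmol.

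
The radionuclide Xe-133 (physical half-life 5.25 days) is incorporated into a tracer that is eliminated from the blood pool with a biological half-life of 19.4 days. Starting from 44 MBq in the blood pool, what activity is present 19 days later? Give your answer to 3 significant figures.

1.82 MBq

1/t_eff = 1/t_phys + 1/t_biol = 1/5.25 + 1/19.4 = 0.24202 per day.
t_eff = 5.25 × 19.4 / (5.25 + 19.4) ≈ 4.1318 days.
Remaining = 44 × (1/2)^(19/4.1318) = 44 × (1/2)^4.5984 ≈ 1.8163 MBq.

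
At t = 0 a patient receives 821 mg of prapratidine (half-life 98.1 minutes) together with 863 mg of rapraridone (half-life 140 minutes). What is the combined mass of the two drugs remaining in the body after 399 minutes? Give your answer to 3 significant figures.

169 mg

prapratidine: 821 × (1/2)^(399/98.1) = 821 × (1/2)^4.0673 ≈ 48.975 mg.
rapraridone: 863 × (1/2)^(399/140) = 863 × (1/2)^2.85 ≈ 119.69 mg.
Total = 48.975 + 119.69 ≈ 168.67 mg.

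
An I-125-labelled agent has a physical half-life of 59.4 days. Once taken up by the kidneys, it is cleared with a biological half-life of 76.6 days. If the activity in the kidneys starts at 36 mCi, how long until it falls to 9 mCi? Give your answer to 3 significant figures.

66.9 days

1/t_eff = 1/t_phys + 1/t_biol = 1/59.4 + 1/76.6 = 0.02989 per day.
t_eff = 59.4 × 76.6 / (59.4 + 76.6) ≈ 33.456 days.
n = log₂(36/9) ≈ 2; t = 2 × 33.456 ≈ 66.912 days.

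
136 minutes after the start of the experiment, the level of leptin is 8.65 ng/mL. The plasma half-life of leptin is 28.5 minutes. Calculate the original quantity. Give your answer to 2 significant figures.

240 ng/mL

Number of half-lives elapsed: n = 136/28.5 ≈ 4.7719.
A₀ = A × 2^n = 8.65 × 2^4.7719 = 8.65 × 27.321 ≈ 236.33 ng/mL.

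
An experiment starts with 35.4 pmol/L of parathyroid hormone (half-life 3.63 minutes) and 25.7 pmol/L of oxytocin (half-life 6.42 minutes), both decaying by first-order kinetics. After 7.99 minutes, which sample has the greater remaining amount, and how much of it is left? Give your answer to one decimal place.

oxytocin, 10.8 pmol/L

parathyroid hormone: 35.4 × (1/2)^2.2011 ≈ 7.6985 pmol/L.
oxytocin: 25.7 × (1/2)^1.2445 ≈ 10.846 pmol/L.
Oxytocin has more remaining, at ≈ 10.846 pmol/L.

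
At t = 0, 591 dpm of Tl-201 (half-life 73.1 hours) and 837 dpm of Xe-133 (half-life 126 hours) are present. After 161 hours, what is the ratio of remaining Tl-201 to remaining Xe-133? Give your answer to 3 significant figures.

0.372

Tl-201: 591 × (1/2)^(161/73.1) = 591 × (1/2)^2.2025 ≈ 128.4 dpm.
Xe-133: 837 × (1/2)^(161/126) = 837 × (1/2)^1.2778 ≈ 345.2 dpm.
Ratio ≈ 128.4 / 345.2 ≈ 0.37197.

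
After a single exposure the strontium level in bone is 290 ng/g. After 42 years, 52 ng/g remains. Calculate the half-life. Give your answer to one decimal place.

A/A₀ = 52/290 ≈ 0.17931.
n = log₂(5.5769) ≈ 2.4795 half-lives elapsed in 42 years.
t½ = 42/2.4795 ≈ 16.939 years.

16.9 years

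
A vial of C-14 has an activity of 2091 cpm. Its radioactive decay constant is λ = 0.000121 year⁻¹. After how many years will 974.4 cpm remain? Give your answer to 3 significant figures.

6310 years

t½ = ln 2 / λ = 0.69315 / 0.000121 ≈ 5728.5 years.
Fraction remaining = 974.4/2091 ≈ 0.466.
n = log₂(2091/974.4) = ln(2.1459)/ln 2 ≈ 1.1016 half-lives.
t = n × t½ = 1.1016 × 5728.5 ≈ 6310.5 years.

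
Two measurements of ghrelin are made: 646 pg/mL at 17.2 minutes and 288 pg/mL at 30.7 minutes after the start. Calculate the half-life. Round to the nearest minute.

Over Δt = 30.7 − 17.2 = 13.5 minutes, the level fell by a factor of 646/288 ≈ 2.2431.
n = log₂(2.2431) ≈ 1.1655 half-lives, so t½ = 13.5/1.1655 ≈ 11.583 minutes.

12 minutes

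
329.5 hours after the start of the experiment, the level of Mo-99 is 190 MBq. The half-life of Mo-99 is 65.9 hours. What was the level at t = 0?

Number of half-lives elapsed: n = 329.5/65.9 ≈ 5.
A₀ = A × 2^n = 190 × 2^5 = 190 × 32 ≈ 6080 MBq.

6080 MBq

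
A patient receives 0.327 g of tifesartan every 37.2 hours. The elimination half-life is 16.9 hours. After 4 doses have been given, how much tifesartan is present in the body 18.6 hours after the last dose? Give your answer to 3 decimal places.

0.194 g

The 4 doses were given 130.2, 93, 55.8, 18.6 hours ago.
Total = 0.327·(1/2)^(130.2/16.9) + 0.327·(1/2)^(93/16.9) + 0.327·(1/2)^(55.8/16.9) + 0.327·(1/2)^(18.6/16.9)
      = 0.0015681 + 0.0072109 + 0.03316 + 0.15249 ≈ 0.19443 g.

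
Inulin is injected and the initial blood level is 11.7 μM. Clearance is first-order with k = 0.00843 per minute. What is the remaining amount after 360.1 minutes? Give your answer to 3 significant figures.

t½ = ln 2 / k = 0.69315 / 0.00843 ≈ 82.224 minutes.
Number of half-lives: n = 360.1/82.224 ≈ 4.3795.
Remaining = 11.7 × (1/2)^4.3795 = 11.7 × 0.048044 ≈ 0.56211 μM.

0.562 μM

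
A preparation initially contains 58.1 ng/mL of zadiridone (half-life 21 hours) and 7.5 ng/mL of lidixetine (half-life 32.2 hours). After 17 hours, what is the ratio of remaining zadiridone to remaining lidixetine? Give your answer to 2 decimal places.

6.37

zadiridone: 58.1 × (1/2)^(17/21) = 58.1 × (1/2)^0.80952 ≈ 33.15 ng/mL.
lidixetine: 7.5 × (1/2)^(17/32.2) = 7.5 × (1/2)^0.52795 ≈ 5.2015 ng/mL.
Ratio ≈ 33.15 / 5.2015 ≈ 6.3731.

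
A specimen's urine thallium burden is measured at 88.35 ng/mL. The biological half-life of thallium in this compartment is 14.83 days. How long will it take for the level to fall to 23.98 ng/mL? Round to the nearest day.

Fraction remaining = 23.98/88.35 ≈ 0.27142.
n = log₂(88.35/23.98) = ln(3.6843)/ln 2 ≈ 1.8814 half-lives.
t = n × t½ = 1.8814 × 14.83 ≈ 27.901 days.

28 days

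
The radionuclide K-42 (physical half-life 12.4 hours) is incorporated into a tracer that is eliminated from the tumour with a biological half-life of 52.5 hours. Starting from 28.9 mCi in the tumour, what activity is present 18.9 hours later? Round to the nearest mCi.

8 mCi

1/t_eff = 1/t_phys + 1/t_biol = 1/12.4 + 1/52.5 = 0.099693 per hour.
t_eff = 12.4 × 52.5 / (12.4 + 52.5) ≈ 10.031 hours.
Remaining = 28.9 × (1/2)^(18.9/10.031) = 28.9 × (1/2)^1.8842 ≈ 7.8289 mCi.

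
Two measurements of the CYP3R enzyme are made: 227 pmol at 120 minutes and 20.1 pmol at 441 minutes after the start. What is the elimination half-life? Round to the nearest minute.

Over Δt = 441 − 120 = 321 minutes, the level fell by a factor of 227/20.1 ≈ 11.294.
n = log₂(11.294) ≈ 3.4974 half-lives, so t½ = 321/3.4974 ≈ 91.782 minutes.

92 minutes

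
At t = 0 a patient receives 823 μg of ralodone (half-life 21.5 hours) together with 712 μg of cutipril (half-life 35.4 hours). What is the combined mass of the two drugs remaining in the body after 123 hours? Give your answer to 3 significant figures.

ralodone: 823 × (1/2)^(123/21.5) = 823 × (1/2)^5.7209 ≈ 15.604 μg.
cutipril: 712 × (1/2)^(123/35.4) = 712 × (1/2)^3.4746 ≈ 64.051 μg.
Total = 15.604 + 64.051 ≈ 79.655 μg.

79.7 μg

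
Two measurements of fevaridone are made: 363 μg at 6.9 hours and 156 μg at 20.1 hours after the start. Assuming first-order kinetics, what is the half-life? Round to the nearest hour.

11 hours

Over Δt = 20.1 − 6.9 = 13.2 hours, the level fell by a factor of 363/156 ≈ 2.3269.
n = log₂(2.3269) ≈ 1.2184 half-lives, so t½ = 13.2/1.2184 ≈ 10.834 hours.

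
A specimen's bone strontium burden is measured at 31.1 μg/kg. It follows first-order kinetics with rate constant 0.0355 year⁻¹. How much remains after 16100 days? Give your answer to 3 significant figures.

t½ = ln 2 / λ = 0.69315 / 0.0355 ≈ 19.525 years.
Convert the elapsed time: 16100 days = 44.1096 years.
Number of half-lives: n = 44.1096/19.525 ≈ 2.2591.
Remaining = 31.1 × (1/2)^2.2591 = 31.1 × 0.2089 ≈ 6.4968 μg/kg.

6.50 μg/kg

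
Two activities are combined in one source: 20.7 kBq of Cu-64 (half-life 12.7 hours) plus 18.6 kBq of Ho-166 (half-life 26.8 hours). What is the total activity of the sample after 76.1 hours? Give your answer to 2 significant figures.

Cu-64: 20.7 × (1/2)^(76.1/12.7) = 20.7 × (1/2)^5.9921 ≈ 0.32521 kBq.
Ho-166: 18.6 × (1/2)^(76.1/26.8) = 18.6 × (1/2)^2.8396 ≈ 2.5985 kBq.
Total = 0.32521 + 2.5985 ≈ 2.9237 kBq.

2.9 kBq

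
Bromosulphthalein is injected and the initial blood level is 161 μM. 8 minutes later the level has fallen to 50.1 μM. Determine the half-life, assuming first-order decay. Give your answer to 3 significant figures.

4.75 minutes

A/A₀ = 50.1/161 ≈ 0.31118.
n = log₂(3.2136) ≈ 1.6842 half-lives elapsed in 8 minutes.
t½ = 8/1.6842 ≈ 4.7501 minutes.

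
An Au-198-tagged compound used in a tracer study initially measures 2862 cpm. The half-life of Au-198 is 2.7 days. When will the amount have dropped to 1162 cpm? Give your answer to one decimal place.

3.5 days

Fraction remaining = 1162/2862 ≈ 0.40601.
n = log₂(2862/1162) = ln(2.463)/ln 2 ≈ 1.3004 half-lives.
t = n × t½ = 1.3004 × 2.7 ≈ 3.5111 days.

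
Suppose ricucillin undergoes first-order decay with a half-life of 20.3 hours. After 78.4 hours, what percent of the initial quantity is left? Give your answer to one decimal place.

6.9%

n = 78.4/20.3 ≈ 3.8621 half-lives.
Fraction remaining = (1/2)^3.8621 ≈ 0.06877, i.e. 6.877%.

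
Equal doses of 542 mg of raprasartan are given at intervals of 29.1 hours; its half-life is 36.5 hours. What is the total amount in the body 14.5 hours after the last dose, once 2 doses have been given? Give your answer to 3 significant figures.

The 2 doses were given 43.6, 14.5 hours ago.
Total = 542·(1/2)^(43.6/36.5) + 542·(1/2)^(14.5/36.5)
      = 236.82 + 411.54 ≈ 648.36 mg.

648 mg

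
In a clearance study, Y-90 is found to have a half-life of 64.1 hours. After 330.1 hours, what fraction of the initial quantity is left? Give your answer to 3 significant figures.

n = 330.1/64.1 ≈ 5.1498 half-lives.
Fraction remaining = (1/2)^5.1498 ≈ 0.028169.

0.0282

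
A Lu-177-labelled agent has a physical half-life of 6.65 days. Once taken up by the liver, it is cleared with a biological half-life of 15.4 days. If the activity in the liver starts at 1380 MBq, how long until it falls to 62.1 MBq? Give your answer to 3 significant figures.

1/t_eff = 1/t_phys + 1/t_biol = 1/6.65 + 1/15.4 = 0.21531 per day.
t_eff = 6.65 × 15.4 / (6.65 + 15.4) ≈ 4.6444 days.
n = log₂(1380/62.1) ≈ 4.4739; t = 4.4739 × 4.6444 ≈ 20.779 days.

20.8 days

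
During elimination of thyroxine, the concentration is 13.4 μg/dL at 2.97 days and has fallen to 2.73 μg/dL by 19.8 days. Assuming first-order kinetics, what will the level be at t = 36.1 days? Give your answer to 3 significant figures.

0.585 μg/dL

Over Δt = 19.8 − 2.97 = 16.83 days, the level fell by a factor of 13.4/2.73 ≈ 4.9084.
n = log₂(4.9084) ≈ 2.2953 half-lives, so t½ = 16.83/2.2953 ≈ 7.3325 days.
From t = 19.8 to t = 36.1: 2.73 × (1/2)^((36.1−19.8)/7.3325) ≈ 0.58476 μg/dL.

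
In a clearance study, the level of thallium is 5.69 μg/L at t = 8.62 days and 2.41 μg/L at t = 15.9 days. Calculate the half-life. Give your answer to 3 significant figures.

Over Δt = 15.9 − 8.62 = 7.28 days, the level fell by a factor of 5.69/2.41 ≈ 2.361.
n = log₂(2.361) ≈ 1.2394 half-lives, so t½ = 7.28/1.2394 ≈ 5.8738 days.

5.87 days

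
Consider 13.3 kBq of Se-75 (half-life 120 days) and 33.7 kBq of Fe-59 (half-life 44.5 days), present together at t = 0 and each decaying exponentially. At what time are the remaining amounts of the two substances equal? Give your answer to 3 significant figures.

Set 13.3·(1/2)^(t/120) = 33.7·(1/2)^(t/44.5).
Taking log₂: log₂(13.3/33.7) = t·(1/120 − 1/44.5).
log₂(0.39466) = -1.3413; 1/120 − 1/44.5 = -0.014139.
t = -1.3413 / -0.014139 ≈ 94.87 days.

94.9 days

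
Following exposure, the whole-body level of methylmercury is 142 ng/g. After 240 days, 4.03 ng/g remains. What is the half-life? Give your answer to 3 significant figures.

46.7 days

A/A₀ = 4.03/142 ≈ 0.02838.
n = log₂(35.236) ≈ 5.139 half-lives elapsed in 240 days.
t½ = 240/5.139 ≈ 46.702 days.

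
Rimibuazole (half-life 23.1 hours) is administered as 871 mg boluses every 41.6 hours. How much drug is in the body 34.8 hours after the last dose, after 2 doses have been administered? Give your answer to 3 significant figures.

The 2 doses were given 76.4, 34.8 hours ago.
Total = 871·(1/2)^(76.4/23.1) + 871·(1/2)^(34.8/23.1)
      = 87.984 + 306.56 ≈ 394.55 mg.

395 mg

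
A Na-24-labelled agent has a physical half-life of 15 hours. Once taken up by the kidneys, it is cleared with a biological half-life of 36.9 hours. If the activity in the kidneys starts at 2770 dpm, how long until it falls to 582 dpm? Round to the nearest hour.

1/t_eff = 1/t_phys + 1/t_biol = 1/15 + 1/36.9 = 0.093767 per hour.
t_eff = 15 × 36.9 / (15 + 36.9) ≈ 10.665 hours.
n = log₂(2770/582) ≈ 2.2508; t = 2.2508 × 10.665 ≈ 24.004 hours.

24 hours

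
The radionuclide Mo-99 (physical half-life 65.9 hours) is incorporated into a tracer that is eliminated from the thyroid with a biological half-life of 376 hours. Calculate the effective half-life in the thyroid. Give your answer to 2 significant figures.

56 hours

1/t_eff = 1/t_phys + 1/t_biol = 1/65.9 + 1/376 = 0.017834 per hour.
t_eff = 65.9 × 376 / (65.9 + 376) ≈ 56.072 hours.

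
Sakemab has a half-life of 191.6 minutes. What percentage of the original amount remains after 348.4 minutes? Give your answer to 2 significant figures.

28%

n = 348.4/191.6 ≈ 1.8184 half-lives.
Fraction remaining = (1/2)^1.8184 ≈ 0.28354, i.e. 28.354%.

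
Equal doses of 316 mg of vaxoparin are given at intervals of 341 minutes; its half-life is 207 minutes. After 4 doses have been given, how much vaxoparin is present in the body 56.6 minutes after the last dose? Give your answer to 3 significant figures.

The 4 doses were given 1079.6, 738.6, 397.6, 56.6 minutes ago.
Total = 316·(1/2)^(1079.6/207) + 316·(1/2)^(738.6/207) + 316·(1/2)^(397.6/207) + 316·(1/2)^(56.6/207)
      = 8.5051 + 26.643 + 83.46 + 261.44 ≈ 380.05 mg.

380 mg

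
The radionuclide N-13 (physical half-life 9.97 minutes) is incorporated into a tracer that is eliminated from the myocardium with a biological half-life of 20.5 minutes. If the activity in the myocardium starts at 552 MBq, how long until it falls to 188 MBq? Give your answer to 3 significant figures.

1/t_eff = 1/t_phys + 1/t_biol = 1/9.97 + 1/20.5 = 0.14908 per minute.
t_eff = 9.97 × 20.5 / (9.97 + 20.5) ≈ 6.7077 minutes.
n = log₂(552/188) ≈ 1.5539; t = 1.5539 × 6.7077 ≈ 10.423 minutes.

10.4 minutes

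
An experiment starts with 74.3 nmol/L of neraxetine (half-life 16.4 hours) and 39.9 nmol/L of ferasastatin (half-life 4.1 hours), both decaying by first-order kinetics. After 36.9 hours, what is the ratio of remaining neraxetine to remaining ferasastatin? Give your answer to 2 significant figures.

200

neraxetine: 74.3 × (1/2)^(36.9/16.4) = 74.3 × (1/2)^2.25 ≈ 15.62 nmol/L.
ferasastatin: 39.9 × (1/2)^(36.9/4.1) = 39.9 × (1/2)^9 ≈ 0.07793 nmol/L.
Ratio ≈ 15.62 / 0.07793 ≈ 200.43.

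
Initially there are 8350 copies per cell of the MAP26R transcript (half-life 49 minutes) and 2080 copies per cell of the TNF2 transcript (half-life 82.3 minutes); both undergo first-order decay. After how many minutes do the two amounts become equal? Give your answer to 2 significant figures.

240 minutes

Set 8350·(1/2)^(t/49) = 2080·(1/2)^(t/82.3).
Taking log₂: log₂(8350/2080) = t·(1/49 − 1/82.3).
log₂(4.0144) = 2.0052; 1/49 − 1/82.3 = 0.0082575.
t = 2.0052 / 0.0082575 ≈ 242.83 minutes.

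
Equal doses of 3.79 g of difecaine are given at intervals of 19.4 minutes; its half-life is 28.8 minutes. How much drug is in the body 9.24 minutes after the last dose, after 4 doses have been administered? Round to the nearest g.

The 4 doses were given 67.44, 48.04, 28.64, 9.24 minutes ago.
Total = 3.79·(1/2)^(67.44/28.8) + 3.79·(1/2)^(48.04/28.8) + 3.79·(1/2)^(28.64/28.8) + 3.79·(1/2)^(9.24/28.8)
      = 0.7477 + 1.1926 + 1.9023 + 3.0343 ≈ 6.8769 g.

7 g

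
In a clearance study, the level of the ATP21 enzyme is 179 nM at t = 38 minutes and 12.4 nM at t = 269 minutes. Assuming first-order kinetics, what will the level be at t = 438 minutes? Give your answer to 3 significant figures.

Over Δt = 269 − 38 = 231 minutes, the level fell by a factor of 179/12.4 ≈ 14.435.
n = log₂(14.435) ≈ 3.8515 half-lives, so t½ = 231/3.8515 ≈ 59.976 minutes.
From t = 269 to t = 438: 12.4 × (1/2)^((438−269)/59.976) ≈ 1.7587 nM.

1.76 nM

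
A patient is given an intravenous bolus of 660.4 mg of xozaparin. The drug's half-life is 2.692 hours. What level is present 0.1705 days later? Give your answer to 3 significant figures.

230 mg

Convert the elapsed time: 0.1705 days = 4.092 hours.
Number of half-lives: n = 4.092/2.692 ≈ 1.5201.
Remaining = 660.4 × (1/2)^1.5201 = 660.4 × 0.34867 ≈ 230.26 mg.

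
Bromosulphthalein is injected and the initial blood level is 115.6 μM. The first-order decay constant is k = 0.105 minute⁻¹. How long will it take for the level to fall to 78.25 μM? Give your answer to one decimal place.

3.7 minutes

t½ = ln 2 / k = 0.69315 / 0.105 ≈ 6.6014 minutes.
Fraction remaining = 78.25/115.6 ≈ 0.6769.
n = log₂(115.6/78.25) = ln(1.4773)/ln 2 ≈ 0.56298 half-lives.
t = n × t½ = 0.56298 × 6.6014 ≈ 3.7164 minutes.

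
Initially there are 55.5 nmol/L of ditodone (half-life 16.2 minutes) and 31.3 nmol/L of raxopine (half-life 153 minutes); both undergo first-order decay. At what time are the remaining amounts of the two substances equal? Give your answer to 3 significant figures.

Set 55.5·(1/2)^(t/16.2) = 31.3·(1/2)^(t/153).
Taking log₂: log₂(55.5/31.3) = t·(1/16.2 − 1/153).
log₂(1.7732) = 0.82633; 1/16.2 − 1/153 = 0.055192.
t = 0.82633 / 0.055192 ≈ 14.972 minutes.

15.0 minutes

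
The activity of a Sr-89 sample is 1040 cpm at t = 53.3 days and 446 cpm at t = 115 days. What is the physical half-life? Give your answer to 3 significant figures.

Over Δt = 115 − 53.3 = 61.7 days, the level fell by a factor of 1040/446 ≈ 2.3318.
n = log₂(2.3318) ≈ 1.2215 half-lives, so t½ = 61.7/1.2215 ≈ 50.513 days.

50.5 days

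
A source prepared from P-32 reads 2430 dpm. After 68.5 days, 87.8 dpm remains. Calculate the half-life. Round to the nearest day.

A/A₀ = 87.8/2430 ≈ 0.036132.
n = log₂(27.677) ≈ 4.7906 half-lives elapsed in 68.5 days.
t½ = 68.5/4.7906 ≈ 14.299 days.

14 days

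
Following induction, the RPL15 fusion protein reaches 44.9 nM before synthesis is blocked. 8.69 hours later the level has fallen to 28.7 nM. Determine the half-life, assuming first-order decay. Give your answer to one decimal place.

13.5 hours

A/A₀ = 28.7/44.9 ≈ 0.6392.
n = log₂(1.5645) ≈ 0.64566 half-lives elapsed in 8.69 hours.
t½ = 8.69/0.64566 ≈ 13.459 hours.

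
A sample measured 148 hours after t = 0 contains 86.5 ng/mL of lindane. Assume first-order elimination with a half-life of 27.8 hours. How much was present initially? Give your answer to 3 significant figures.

3460 ng/mL

Number of half-lives elapsed: n = 148/27.8 ≈ 5.3237.
A₀ = A × 2^n = 86.5 × 2^5.3237 = 86.5 × 40.05 ≈ 3464.4 ng/mL.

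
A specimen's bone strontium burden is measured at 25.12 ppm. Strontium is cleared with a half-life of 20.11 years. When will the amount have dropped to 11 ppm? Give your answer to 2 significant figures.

Fraction remaining = 11/25.12 ≈ 0.4379.
n = log₂(25.12/11) = ln(2.2836)/ln 2 ≈ 1.1913 half-lives.
t = n × t½ = 1.1913 × 20.11 ≈ 23.958 years.

24 years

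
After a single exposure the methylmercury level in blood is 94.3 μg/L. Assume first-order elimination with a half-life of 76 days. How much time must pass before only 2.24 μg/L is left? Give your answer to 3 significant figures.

410 days

Fraction remaining = 2.24/94.3 ≈ 0.023754.
n = log₂(94.3/2.24) = ln(42.098)/ln 2 ≈ 5.3957 half-lives.
t = n × t½ = 5.3957 × 76 ≈ 410.07 days.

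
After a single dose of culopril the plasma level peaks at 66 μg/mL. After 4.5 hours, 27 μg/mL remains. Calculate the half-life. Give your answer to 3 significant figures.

3.49 hours

A/A₀ = 27/66 ≈ 0.40909.
n = log₂(2.4444) ≈ 1.2895 half-lives elapsed in 4.5 hours.
t½ = 4.5/1.2895 ≈ 3.4897 hours.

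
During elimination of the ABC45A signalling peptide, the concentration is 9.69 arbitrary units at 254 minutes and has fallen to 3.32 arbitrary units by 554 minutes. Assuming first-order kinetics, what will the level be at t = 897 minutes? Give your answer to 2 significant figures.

Over Δt = 554 − 254 = 300 minutes, the level fell by a factor of 9.69/3.32 ≈ 2.9187.
n = log₂(2.9187) ≈ 1.5453 half-lives, so t½ = 300/1.5453 ≈ 194.14 minutes.
From t = 554 to t = 897: 3.32 × (1/2)^((897−554)/194.14) ≈ 0.97561 arbitrary units.

0.98 arbitrary units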